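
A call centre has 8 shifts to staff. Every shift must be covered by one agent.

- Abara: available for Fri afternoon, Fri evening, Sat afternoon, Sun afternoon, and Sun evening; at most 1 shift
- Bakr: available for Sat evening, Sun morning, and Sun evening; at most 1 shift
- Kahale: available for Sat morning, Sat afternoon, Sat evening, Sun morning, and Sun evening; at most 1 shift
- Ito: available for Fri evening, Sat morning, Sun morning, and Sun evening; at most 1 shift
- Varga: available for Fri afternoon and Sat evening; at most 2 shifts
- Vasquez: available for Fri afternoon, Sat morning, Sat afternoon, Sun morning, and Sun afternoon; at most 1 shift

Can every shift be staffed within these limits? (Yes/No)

Total capacity is 1+1+1+1+2+1 = 7 but 8 worker-slots are needed — infeasible.

No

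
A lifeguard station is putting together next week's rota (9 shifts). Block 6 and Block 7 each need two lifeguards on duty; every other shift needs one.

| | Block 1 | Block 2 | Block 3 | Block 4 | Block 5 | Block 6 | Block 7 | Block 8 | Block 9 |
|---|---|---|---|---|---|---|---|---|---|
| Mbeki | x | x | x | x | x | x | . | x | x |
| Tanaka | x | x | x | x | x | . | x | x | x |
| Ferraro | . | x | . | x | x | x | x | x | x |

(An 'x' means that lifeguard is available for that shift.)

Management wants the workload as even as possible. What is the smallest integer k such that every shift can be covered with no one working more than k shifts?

With 3 lifeguards and 11 worker-slots to fill, someone must work at least ⌈11/3⌉ = 4 shifts, so k ≥ 4.
k = 4 works: Block 1→Mbeki, Block 2→Mbeki, Block 3→Mbeki, Block 4→Tanaka, Block 5→Tanaka, Block 6→Mbeki+Ferraro, Block 7→Tanaka+Ferraro, Block 8→Tanaka, Block 9→Ferraro.
Loads: Mbeki 4, Tanaka 4, Ferraro 3 — all ≤ 4.

4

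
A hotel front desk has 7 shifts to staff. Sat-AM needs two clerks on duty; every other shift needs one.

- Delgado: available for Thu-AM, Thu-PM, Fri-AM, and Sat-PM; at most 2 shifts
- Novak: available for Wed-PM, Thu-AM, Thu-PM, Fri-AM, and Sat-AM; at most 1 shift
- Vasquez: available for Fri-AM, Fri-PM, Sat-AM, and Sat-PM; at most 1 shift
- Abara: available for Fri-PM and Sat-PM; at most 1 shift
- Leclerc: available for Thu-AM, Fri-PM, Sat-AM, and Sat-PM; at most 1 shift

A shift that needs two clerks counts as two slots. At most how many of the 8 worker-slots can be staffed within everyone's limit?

6

Total capacity across all clerks is 2+1+1+1+1 = 6, and 8 slots are needed, so at most 6 can be filled.
An assignment achieving 6: Wed-PM→Novak, Thu-AM→Delgado, Thu-PM→Delgado, Fri-AM→Vasquez, Fri-PM→Abara, Sat-AM→Leclerc.
Loads: Delgado 2/2, Novak 1/1, Vasquez 1/1, Abara 1/1, Leclerc 1/1.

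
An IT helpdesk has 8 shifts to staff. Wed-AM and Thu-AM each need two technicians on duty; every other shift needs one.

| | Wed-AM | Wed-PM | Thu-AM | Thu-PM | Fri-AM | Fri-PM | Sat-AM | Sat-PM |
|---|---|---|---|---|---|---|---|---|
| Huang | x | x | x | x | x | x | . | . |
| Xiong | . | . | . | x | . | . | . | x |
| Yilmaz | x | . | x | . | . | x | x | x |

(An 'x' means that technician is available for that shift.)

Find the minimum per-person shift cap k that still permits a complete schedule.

4

With 3 technicians and 10 worker-slots to fill, someone must work at least ⌈10/3⌉ = 4 shifts, so k ≥ 4.
k = 4 works: Wed-AM→Huang+Yilmaz, Wed-PM→Huang, Thu-AM→Huang+Yilmaz, Thu-PM→Xiong, Fri-AM→Huang, Fri-PM→Yilmaz, Sat-AM→Yilmaz, Sat-PM→Xiong.
Loads: Huang 4, Xiong 2, Yilmaz 4 — all ≤ 4.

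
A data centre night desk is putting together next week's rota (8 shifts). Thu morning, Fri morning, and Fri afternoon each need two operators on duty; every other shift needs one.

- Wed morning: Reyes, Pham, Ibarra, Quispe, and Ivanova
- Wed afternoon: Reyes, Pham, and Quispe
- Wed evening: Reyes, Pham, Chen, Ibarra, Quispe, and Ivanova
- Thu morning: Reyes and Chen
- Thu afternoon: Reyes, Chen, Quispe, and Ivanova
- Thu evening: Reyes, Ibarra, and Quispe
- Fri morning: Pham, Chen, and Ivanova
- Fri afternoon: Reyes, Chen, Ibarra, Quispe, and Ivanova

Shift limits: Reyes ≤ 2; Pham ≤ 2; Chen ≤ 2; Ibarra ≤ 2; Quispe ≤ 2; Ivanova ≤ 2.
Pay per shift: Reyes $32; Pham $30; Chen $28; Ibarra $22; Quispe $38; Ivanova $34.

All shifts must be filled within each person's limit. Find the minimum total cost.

$330

Thu morning can only be covered by Reyes and Chen, so that assignment is forced.
Picking the cheapest available operator for each shift independently would cost $292, but that ignores the shift limits.
An optimal schedule: Wed morning→Ibarra, Wed afternoon→Pham, Wed evening→Ivanova, Thu morning→Chen+Reyes, Thu afternoon→Reyes, Thu evening→Ibarra, Fri morning→Chen+Pham, Fri afternoon→Ivanova+Quispe.
Total: 22 + 30 + 34 + 28 + 32 + 32 + 22 + 28 + 30 + 34 + 38 = $330.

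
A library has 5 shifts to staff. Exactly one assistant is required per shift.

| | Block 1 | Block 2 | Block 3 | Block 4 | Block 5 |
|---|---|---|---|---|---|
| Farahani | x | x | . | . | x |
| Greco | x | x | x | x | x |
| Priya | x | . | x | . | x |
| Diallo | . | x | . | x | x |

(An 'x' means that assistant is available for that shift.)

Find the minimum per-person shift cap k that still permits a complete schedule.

2

With 4 assistants and 5 worker-slots to fill, someone must work at least ⌈5/4⌉ = 2 shifts, so k ≥ 2.
k = 2 works: Block 1→Farahani, Block 2→Farahani, Block 3→Greco, Block 4→Greco, Block 5→Priya.
Loads: Farahani 2, Greco 2, Priya 1, Diallo 0 — all ≤ 2.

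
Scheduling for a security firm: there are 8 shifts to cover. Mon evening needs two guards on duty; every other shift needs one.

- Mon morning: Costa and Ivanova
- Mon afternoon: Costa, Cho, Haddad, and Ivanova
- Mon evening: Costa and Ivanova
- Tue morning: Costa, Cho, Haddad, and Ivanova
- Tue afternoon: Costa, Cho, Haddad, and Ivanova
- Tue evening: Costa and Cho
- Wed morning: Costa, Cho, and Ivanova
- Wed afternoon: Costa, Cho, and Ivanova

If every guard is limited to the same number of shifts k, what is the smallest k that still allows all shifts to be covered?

With 4 guards and 9 worker-slots to fill, someone must work at least ⌈9/4⌉ = 3 shifts, so k ≥ 3.
k = 3 works: Mon morning→Costa, Mon afternoon→Cho, Mon evening→Costa+Ivanova, Tue morning→Haddad, Tue afternoon→Haddad, Tue evening→Costa, Wed morning→Cho, Wed afternoon→Cho.
Loads: Costa 3, Cho 3, Haddad 2, Ivanova 1 — all ≤ 3.

3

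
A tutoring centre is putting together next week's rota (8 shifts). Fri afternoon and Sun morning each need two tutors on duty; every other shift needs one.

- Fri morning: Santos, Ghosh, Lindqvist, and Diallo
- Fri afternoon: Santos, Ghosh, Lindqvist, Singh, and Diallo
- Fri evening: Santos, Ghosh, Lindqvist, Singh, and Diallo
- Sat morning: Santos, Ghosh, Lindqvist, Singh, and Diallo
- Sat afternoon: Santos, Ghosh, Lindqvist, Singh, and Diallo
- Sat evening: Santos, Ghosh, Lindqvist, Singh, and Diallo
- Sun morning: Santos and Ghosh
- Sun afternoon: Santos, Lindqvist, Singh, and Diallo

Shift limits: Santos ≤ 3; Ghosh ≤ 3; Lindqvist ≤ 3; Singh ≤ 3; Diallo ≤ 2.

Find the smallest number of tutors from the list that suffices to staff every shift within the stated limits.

10 slots to fill and no one can take more than 3, so at least ⌈10/3⌉ = 4 tutors are needed.
Santos, Ghosh, Lindqvist, and Singh alone can cover everything: Fri morning→Santos, Fri afternoon→Lindqvist+Singh, Fri evening→Ghosh, Sat morning→Ghosh, Sat afternoon→Lindqvist, Sat evening→Lindqvist, Sun morning→Santos+Ghosh, Sun afternoon→Santos.

4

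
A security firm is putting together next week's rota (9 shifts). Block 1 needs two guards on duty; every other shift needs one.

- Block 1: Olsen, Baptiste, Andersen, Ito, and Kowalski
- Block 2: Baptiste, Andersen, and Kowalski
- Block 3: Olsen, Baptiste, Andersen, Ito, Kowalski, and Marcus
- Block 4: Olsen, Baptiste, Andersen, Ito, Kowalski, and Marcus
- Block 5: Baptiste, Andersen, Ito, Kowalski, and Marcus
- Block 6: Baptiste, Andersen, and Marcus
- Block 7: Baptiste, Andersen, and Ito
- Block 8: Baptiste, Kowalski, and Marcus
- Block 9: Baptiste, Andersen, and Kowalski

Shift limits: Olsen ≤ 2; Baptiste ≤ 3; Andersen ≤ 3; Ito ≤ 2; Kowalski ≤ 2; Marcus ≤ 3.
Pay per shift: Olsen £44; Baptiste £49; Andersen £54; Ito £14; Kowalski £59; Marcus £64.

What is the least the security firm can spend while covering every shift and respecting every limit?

Picking the cheapest available guard for each shift independently would cost £310, but that ignores the shift limits.
An optimal schedule: Block 1→Olsen+Andersen, Block 2→Baptiste, Block 3→Olsen, Block 4→Andersen, Block 5→Ito, Block 6→Baptiste, Block 7→Ito, Block 8→Baptiste, Block 9→Andersen.
Total: 44 + 54 + 49 + 44 + 54 + 14 + 49 + 14 + 49 + 54 = £425.

£425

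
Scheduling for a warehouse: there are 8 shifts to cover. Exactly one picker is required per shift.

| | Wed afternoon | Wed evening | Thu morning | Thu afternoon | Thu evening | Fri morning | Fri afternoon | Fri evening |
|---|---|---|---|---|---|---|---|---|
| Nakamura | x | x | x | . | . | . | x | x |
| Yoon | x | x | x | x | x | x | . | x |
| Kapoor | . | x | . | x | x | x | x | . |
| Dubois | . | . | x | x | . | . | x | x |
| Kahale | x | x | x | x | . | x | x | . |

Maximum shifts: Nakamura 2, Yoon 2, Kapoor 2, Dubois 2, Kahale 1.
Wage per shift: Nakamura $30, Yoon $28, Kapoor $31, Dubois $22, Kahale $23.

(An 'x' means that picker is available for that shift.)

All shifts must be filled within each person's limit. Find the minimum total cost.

$214

Picking the cheapest available picker for each shift independently would cost $185, but that ignores the shift limits.
An optimal schedule: Wed afternoon→Kahale, Wed evening→Nakamura, Thu morning→Dubois, Thu afternoon→Kapoor, Thu evening→Yoon, Fri morning→Yoon, Fri afternoon→Nakamura, Fri evening→Dubois.
Total: 23 + 30 + 22 + 31 + 28 + 28 + 30 + 22 = $214.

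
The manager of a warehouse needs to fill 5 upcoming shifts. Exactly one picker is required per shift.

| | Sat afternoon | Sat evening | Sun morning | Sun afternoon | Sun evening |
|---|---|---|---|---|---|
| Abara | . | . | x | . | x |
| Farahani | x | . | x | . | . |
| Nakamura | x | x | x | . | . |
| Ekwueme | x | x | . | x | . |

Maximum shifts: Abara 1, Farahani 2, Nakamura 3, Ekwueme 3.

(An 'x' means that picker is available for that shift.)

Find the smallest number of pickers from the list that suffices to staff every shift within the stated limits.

3

5 slots to fill and no one can take more than 3, so at least ⌈5/3⌉ = 2 pickers are needed.
Shifts {Sun morning, Sun afternoon, Sun evening} need 3 slots, but among the pickers available for them (Abara, Farahani, Nakamura, and Ekwueme) any 2 together supply at most 2. So 2 pickers are not enough.
Abara, Farahani, and Ekwueme alone can cover everything: Sat afternoon→Farahani, Sat evening→Ekwueme, Sun morning→Farahani, Sun afternoon→Ekwueme, Sun evening→Abara.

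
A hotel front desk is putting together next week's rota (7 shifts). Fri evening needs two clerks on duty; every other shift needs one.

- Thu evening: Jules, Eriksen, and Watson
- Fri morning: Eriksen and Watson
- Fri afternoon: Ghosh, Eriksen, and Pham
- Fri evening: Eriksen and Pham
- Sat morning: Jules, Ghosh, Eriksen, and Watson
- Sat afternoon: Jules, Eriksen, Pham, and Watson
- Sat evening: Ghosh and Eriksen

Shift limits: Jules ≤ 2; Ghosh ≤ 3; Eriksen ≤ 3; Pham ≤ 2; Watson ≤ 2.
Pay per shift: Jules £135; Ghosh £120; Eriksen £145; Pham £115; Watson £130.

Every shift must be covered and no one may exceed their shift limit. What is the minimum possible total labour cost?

£995

Fri evening can only be covered by Eriksen and Pham, so that assignment is forced.
Picking the cheapest available clerk for each shift independently would cost £990, but that ignores the shift limits.
An optimal schedule: Thu evening→Watson, Fri morning→Watson, Fri afternoon→Ghosh, Fri evening→Pham+Eriksen, Sat morning→Ghosh, Sat afternoon→Pham, Sat evening→Ghosh.
Total: 130 + 130 + 120 + 115 + 145 + 120 + 115 + 120 = £995.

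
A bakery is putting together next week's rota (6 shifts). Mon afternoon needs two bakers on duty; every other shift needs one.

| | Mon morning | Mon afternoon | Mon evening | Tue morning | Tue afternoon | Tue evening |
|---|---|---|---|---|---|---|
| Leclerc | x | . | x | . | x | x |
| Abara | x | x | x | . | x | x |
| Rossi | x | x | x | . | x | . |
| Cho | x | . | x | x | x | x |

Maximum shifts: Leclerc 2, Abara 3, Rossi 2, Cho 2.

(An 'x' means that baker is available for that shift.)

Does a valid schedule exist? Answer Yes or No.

Mon afternoon can only be covered by Abara and Rossi, so that assignment is forced.
Tue morning can only be covered by Cho, so that assignment is forced.
One valid schedule: Mon morning→Leclerc, Mon afternoon→Abara+Rossi, Mon evening→Abara, Tue morning→Cho, Tue afternoon→Abara, Tue evening→Leclerc.
Loads: Leclerc 2/2, Abara 3/3, Rossi 1/2, Cho 1/2 — all within limits.

Yes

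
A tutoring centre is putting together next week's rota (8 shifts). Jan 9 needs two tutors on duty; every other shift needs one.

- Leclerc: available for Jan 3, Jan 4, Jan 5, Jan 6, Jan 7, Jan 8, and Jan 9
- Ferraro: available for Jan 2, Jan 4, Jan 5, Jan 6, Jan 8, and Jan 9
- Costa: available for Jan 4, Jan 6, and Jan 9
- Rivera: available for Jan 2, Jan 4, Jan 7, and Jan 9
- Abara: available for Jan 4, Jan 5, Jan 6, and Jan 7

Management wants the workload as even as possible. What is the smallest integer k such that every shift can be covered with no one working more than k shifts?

2

With 5 tutors and 9 worker-slots to fill, someone must work at least ⌈9/5⌉ = 2 shifts, so k ≥ 2.
k = 2 works: Jan 2→Ferraro, Jan 3→Leclerc, Jan 4→Abara, Jan 5→Ferraro, Jan 6→Costa, Jan 7→Rivera, Jan 8→Leclerc, Jan 9→Costa+Rivera.
Loads: Leclerc 2, Ferraro 2, Costa 2, Rivera 2, Abara 1 — all ≤ 2.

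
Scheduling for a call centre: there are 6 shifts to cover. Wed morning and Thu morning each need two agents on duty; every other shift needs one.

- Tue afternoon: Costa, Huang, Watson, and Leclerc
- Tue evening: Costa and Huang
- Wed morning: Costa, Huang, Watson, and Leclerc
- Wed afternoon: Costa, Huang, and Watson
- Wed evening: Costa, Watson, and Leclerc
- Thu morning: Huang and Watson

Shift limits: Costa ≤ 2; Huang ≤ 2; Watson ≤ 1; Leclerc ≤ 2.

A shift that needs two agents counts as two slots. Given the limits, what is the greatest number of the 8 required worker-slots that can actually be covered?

Total capacity across all agents is 2+2+1+2 = 7, and 8 slots are needed, so at most 7 can be filled.
An assignment achieving 7: Tue afternoon→Huang, Tue evening→Costa, Wed morning→Leclerc, Wed afternoon→Costa, Wed evening→Leclerc, Thu morning→Huang+Watson.
Loads: Costa 2/2, Huang 2/2, Watson 1/1, Leclerc 2/2.

7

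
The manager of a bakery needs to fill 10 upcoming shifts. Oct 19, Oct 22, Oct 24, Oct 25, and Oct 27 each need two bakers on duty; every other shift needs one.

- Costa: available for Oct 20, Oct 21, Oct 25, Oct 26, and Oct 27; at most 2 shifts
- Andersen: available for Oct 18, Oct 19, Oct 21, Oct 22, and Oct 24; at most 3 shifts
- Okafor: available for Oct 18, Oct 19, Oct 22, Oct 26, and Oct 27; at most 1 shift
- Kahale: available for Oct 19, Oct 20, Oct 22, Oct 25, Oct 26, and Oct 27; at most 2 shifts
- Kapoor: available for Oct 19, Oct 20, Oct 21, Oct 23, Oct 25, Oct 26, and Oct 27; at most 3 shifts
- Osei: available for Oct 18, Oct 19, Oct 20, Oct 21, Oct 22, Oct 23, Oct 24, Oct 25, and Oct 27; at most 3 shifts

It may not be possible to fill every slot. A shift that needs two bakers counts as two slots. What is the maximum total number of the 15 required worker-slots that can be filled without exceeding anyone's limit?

Total capacity across all bakers is 2+3+1+2+3+3 = 14, and 15 slots are needed, so at most 14 can be filled.
An assignment achieving 14: Oct 18→Andersen, Oct 19→Kapoor+Osei, Oct 20→Costa, Oct 21→Costa, Oct 22→Andersen+Okafor, Oct 23→Kapoor, Oct 24→Andersen+Osei, Oct 25→Kahale+Kapoor, Oct 26→Kahale, Oct 27→Osei.
Loads: Costa 2/2, Andersen 3/3, Okafor 1/1, Kahale 2/2, Kapoor 3/3, Osei 3/3.

14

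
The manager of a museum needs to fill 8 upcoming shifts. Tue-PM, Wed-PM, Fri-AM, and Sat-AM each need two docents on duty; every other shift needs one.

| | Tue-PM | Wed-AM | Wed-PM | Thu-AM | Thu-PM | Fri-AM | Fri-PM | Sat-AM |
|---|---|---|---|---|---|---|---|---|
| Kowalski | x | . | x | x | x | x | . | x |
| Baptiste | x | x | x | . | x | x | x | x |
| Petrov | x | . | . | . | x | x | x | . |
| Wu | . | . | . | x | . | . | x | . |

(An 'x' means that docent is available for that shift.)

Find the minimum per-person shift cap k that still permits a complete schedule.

With 4 docents and 12 worker-slots to fill, someone must work at least ⌈12/4⌉ = 3 shifts, so k ≥ 3.
k = 3 fails: Shifts {Tue-PM, Wed-AM, Wed-PM, Fri-AM, Sat-AM} need 9 worker-slots in total, but the docents available for any of those shifts (Kowalski, Baptiste, and Petrov) can supply at most 8 among them. So no valid schedule exists.
k = 4 works: Tue-PM→Kowalski+Petrov, Wed-AM→Baptiste, Wed-PM→Kowalski+Baptiste, Thu-AM→Kowalski, Thu-PM→Petrov, Fri-AM→Baptiste+Petrov, Fri-PM→Petrov, Sat-AM→Kowalski+Baptiste.
Loads: Kowalski 4, Baptiste 4, Petrov 4, Wu 0 — all ≤ 4.

4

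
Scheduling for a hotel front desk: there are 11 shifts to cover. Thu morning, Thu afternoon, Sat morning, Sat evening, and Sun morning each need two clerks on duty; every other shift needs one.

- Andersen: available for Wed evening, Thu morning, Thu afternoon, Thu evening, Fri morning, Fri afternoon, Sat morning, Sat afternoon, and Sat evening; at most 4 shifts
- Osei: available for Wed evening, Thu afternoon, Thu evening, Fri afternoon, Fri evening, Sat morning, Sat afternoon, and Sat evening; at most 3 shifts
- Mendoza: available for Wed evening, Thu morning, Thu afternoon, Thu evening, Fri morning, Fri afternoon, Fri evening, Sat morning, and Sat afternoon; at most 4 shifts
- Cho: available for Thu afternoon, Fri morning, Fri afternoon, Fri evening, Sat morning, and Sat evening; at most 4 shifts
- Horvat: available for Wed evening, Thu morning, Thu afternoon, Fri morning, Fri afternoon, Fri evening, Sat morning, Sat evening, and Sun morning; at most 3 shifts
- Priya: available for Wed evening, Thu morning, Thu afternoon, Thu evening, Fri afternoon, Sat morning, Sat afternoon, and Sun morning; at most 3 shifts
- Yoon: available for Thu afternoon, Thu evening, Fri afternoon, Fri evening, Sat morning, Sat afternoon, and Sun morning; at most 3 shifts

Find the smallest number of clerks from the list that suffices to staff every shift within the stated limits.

16 slots to fill and no one can take more than 4, so at least ⌈16/4⌉ = 4 clerks are needed.
Any 4 clerks together have capacity at most 4+4+4+3 = 15 < 16 slots, so 4 can never suffice.
Andersen, Osei, Mendoza, Horvat, and Priya alone can cover everything: Wed evening→Osei, Thu morning→Mendoza+Horvat, Thu afternoon→Mendoza+Horvat, Thu evening→Andersen, Fri morning→Andersen, Fri afternoon→Mendoza, Fri evening→Osei, Sat morning→Mendoza+Priya, Sat afternoon→Andersen, Sat evening→Andersen+Osei, Sun morning→Horvat+Priya.

5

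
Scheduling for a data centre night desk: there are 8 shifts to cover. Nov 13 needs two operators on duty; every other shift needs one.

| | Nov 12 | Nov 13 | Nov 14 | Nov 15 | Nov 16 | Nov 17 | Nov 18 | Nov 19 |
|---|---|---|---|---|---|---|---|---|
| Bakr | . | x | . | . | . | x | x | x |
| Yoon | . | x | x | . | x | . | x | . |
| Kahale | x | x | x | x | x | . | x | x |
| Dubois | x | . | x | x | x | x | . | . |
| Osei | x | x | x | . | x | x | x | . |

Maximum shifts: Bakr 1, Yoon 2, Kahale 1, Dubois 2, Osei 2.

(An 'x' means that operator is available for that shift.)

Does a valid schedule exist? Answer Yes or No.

No

Total capacity is 1+2+1+2+2 = 8 but 9 worker-slots are needed — infeasible.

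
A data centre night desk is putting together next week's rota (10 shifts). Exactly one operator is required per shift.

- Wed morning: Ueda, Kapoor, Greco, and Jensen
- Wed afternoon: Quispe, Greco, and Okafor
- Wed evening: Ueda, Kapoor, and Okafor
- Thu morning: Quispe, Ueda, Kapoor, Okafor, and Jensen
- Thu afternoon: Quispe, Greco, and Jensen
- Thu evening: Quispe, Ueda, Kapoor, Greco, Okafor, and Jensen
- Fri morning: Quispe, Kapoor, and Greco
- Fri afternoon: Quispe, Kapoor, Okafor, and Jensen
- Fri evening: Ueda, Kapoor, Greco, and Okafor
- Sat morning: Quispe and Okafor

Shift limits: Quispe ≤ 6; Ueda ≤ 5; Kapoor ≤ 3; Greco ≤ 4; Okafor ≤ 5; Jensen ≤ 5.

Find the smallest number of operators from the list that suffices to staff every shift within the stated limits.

10 slots to fill and no one can take more than 6, so at least ⌈10/6⌉ = 2 operators are needed.
Quispe and Ueda alone can cover everything: Wed morning→Ueda, Wed afternoon→Quispe, Wed evening→Ueda, Thu morning→Quispe, Thu afternoon→Quispe, Thu evening→Ueda, Fri morning→Quispe, Fri afternoon→Quispe, Fri evening→Ueda, Sat morning→Quispe.

2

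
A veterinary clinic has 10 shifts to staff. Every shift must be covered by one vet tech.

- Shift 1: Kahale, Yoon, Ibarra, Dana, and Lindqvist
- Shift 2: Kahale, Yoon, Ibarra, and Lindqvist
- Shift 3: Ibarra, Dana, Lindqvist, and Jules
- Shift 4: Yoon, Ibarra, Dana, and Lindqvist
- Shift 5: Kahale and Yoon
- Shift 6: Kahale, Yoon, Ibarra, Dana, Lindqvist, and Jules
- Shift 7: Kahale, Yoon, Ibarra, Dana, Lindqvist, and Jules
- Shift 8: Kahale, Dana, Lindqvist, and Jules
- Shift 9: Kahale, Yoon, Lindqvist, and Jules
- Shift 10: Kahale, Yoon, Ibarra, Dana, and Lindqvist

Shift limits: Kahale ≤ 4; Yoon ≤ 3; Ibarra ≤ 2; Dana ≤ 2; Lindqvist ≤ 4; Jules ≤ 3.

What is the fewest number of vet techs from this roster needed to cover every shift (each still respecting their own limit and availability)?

3

10 slots to fill and no one can take more than 4, so at least ⌈10/4⌉ = 3 vet techs are needed.
Kahale, Yoon, and Lindqvist alone can cover everything: Shift 1→Kahale, Shift 2→Kahale, Shift 3→Lindqvist, Shift 4→Yoon, Shift 5→Kahale, Shift 6→Yoon, Shift 7→Yoon, Shift 8→Kahale, Shift 9→Lindqvist, Shift 10→Lindqvist.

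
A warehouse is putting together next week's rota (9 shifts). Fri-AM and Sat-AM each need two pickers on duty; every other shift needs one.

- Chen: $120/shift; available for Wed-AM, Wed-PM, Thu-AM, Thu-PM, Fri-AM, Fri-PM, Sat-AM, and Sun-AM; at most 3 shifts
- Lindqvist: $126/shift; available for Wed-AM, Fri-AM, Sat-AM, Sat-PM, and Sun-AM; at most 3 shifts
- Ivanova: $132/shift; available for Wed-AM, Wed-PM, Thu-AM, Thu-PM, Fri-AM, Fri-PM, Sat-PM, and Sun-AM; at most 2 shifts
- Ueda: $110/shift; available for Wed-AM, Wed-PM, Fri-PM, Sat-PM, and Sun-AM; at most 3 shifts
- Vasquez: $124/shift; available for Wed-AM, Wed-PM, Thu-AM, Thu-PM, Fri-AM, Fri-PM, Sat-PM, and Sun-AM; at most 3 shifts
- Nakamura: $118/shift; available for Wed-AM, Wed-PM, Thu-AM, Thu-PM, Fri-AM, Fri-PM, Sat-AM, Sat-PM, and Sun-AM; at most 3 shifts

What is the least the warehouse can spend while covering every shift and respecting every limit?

Picking the cheapest available picker for each shift independently would cost $1262, but that ignores the shift limits.
An optimal schedule: Wed-AM→Chen, Wed-PM→Ueda, Thu-AM→Nakamura, Thu-PM→Nakamura, Fri-AM→Chen+Vasquez, Fri-PM→Ueda, Sat-AM→Nakamura+Chen, Sat-PM→Ueda, Sun-AM→Vasquez.
Total: 120 + 110 + 118 + 118 + 120 + 124 + 110 + 118 + 120 + 110 + 124 = $1292.

$1292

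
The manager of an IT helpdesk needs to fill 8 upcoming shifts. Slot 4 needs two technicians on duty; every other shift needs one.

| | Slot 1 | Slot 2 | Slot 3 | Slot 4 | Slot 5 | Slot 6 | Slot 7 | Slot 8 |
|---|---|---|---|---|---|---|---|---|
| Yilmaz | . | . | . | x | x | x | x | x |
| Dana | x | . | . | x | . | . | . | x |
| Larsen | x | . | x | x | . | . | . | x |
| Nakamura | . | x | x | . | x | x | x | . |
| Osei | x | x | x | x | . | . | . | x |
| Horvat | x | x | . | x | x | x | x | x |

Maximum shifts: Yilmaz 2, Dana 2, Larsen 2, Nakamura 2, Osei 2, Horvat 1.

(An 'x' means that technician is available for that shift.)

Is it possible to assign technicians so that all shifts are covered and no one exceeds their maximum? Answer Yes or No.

Yes

One valid schedule: Slot 1→Dana, Slot 2→Nakamura, Slot 3→Larsen, Slot 4→Larsen+Osei, Slot 5→Yilmaz, Slot 6→Yilmaz, Slot 7→Nakamura, Slot 8→Dana.
Loads: Yilmaz 2/2, Dana 2/2, Larsen 2/2, Nakamura 2/2, Osei 1/2, Horvat 0/1 — all within limits.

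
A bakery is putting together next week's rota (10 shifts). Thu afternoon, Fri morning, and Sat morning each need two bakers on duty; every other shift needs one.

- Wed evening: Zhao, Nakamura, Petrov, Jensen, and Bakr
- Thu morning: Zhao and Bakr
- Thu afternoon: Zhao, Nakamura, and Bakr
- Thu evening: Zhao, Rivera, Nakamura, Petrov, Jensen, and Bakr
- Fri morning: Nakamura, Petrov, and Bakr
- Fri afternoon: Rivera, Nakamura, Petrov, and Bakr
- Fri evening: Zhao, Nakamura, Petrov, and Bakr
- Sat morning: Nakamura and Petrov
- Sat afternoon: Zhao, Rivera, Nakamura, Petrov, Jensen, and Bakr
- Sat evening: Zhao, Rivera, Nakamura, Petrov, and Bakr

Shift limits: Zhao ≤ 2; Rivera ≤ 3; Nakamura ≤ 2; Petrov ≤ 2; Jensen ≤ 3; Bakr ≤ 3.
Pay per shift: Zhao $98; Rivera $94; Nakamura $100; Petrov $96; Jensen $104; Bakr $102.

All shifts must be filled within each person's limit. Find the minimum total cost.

Sat morning can only be covered by Nakamura and Petrov, so that assignment is forced.
Picking the cheapest available baker for each shift independently would cost $1256, but that ignores the shift limits.
An optimal schedule: Wed evening→Bakr, Thu morning→Zhao, Thu afternoon→Zhao+Nakamura, Thu evening→Rivera, Fri morning→Petrov+Bakr, Fri afternoon→Rivera, Fri evening→Bakr, Sat morning→Petrov+Nakamura, Sat afternoon→Jensen, Sat evening→Rivera.
Total: 102 + 98 + 98 + 100 + 94 + 96 + 102 + 94 + 102 + 96 + 100 + 104 + 94 = $1280.

$1280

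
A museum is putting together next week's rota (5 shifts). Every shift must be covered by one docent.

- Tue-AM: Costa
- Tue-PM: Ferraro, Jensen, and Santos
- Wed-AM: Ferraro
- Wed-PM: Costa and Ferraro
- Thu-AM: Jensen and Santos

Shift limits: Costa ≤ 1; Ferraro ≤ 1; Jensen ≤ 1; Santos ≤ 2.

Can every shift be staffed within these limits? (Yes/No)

Total capacity is 5 and 5 slots are needed, so capacity alone doesn't rule it out.
Shifts {Tue-AM, Wed-AM, Wed-PM} need 3 worker-slots in total, but the docents available for any of those shifts (Costa and Ferraro) can supply at most 2 among them. So no valid schedule exists.

No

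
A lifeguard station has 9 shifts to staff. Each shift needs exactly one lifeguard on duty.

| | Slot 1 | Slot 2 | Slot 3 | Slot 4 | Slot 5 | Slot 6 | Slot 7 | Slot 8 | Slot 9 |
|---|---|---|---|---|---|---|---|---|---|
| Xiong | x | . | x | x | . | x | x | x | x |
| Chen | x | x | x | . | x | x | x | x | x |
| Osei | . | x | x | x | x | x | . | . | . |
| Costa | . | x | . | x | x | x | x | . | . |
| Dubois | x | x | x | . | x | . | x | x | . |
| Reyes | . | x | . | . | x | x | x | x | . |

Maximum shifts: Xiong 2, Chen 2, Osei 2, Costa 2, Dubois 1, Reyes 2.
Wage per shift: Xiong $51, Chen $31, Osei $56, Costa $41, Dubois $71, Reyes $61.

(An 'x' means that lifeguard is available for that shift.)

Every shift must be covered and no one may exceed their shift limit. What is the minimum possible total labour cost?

Picking the cheapest available lifeguard for each shift independently would cost $289, but that ignores the shift limits.
An optimal schedule: Slot 1→Chen, Slot 2→Costa, Slot 3→Xiong, Slot 4→Costa, Slot 5→Osei, Slot 6→Osei, Slot 7→Reyes, Slot 8→Xiong, Slot 9→Chen.
Total: 31 + 41 + 51 + 41 + 56 + 56 + 61 + 51 + 31 = $419.

$419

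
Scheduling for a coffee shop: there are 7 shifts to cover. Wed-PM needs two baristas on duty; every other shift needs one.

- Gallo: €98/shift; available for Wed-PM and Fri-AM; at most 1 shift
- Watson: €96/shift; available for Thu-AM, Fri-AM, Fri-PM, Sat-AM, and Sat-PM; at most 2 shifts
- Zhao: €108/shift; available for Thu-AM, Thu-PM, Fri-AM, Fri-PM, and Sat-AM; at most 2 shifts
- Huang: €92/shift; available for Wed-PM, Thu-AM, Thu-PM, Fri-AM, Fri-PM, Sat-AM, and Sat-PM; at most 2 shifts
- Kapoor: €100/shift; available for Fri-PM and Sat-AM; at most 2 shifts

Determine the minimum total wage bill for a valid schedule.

€782

Wed-PM can only be covered by Gallo and Huang, so that assignment is forced.
Picking the cheapest available barista for each shift independently would cost €742, but that ignores the shift limits.
An optimal schedule: Wed-PM→Huang+Gallo, Thu-AM→Watson, Thu-PM→Huang, Fri-AM→Zhao, Fri-PM→Kapoor, Sat-AM→Kapoor, Sat-PM→Watson.
Total: 92 + 98 + 96 + 92 + 108 + 100 + 100 + 96 = €782.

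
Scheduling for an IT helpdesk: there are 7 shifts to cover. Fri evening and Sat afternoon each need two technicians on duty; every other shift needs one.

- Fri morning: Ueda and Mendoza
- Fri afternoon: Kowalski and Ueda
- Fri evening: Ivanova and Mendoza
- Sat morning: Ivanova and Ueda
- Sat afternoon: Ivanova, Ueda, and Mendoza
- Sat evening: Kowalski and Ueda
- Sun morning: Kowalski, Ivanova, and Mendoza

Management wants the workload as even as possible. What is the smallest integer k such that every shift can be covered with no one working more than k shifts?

With 4 technicians and 9 worker-slots to fill, someone must work at least ⌈9/4⌉ = 3 shifts, so k ≥ 3.
k = 3 works: Fri morning→Ueda, Fri afternoon→Kowalski, Fri evening→Ivanova+Mendoza, Sat morning→Ivanova, Sat afternoon→Ivanova+Ueda, Sat evening→Kowalski, Sun morning→Kowalski.
Loads: Kowalski 3, Ivanova 3, Ueda 2, Mendoza 1 — all ≤ 3.

3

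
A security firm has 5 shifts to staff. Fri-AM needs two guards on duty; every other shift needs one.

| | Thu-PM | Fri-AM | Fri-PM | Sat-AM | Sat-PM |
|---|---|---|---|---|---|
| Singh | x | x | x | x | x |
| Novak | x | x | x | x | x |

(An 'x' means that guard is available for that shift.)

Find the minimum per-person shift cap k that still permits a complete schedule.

With 2 guards and 6 worker-slots to fill, someone must work at least ⌈6/2⌉ = 3 shifts, so k ≥ 3.
k = 3 works: Thu-PM→Singh, Fri-AM→Singh+Novak, Fri-PM→Singh, Sat-AM→Novak, Sat-PM→Novak.
Loads: Singh 3, Novak 3 — all ≤ 3.

3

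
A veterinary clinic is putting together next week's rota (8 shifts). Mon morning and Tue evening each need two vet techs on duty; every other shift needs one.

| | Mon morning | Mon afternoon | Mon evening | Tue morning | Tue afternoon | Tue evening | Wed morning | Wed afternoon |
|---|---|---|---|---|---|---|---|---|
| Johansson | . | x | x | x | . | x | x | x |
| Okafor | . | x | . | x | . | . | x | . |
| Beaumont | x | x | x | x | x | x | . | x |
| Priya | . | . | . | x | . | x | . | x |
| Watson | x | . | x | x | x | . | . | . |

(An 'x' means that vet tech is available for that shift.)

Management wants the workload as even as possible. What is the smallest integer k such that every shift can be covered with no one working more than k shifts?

2

With 5 vet techs and 10 worker-slots to fill, someone must work at least ⌈10/5⌉ = 2 shifts, so k ≥ 2.
k = 2 works: Mon morning→Beaumont+Watson, Mon afternoon→Okafor, Mon evening→Watson, Tue morning→Okafor, Tue afternoon→Beaumont, Tue evening→Johansson+Priya, Wed morning→Johansson, Wed afternoon→Priya.
Loads: Johansson 2, Okafor 2, Beaumont 2, Priya 2, Watson 2 — all ≤ 2.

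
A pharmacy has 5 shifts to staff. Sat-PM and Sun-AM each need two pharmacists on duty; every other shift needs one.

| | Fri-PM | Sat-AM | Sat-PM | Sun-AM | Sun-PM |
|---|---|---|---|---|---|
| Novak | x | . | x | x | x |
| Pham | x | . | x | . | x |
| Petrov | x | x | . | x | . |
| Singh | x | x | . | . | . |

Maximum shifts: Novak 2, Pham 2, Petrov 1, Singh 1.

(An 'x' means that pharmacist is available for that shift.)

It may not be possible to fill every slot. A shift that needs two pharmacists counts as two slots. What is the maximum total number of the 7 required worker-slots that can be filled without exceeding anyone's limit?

Total capacity across all pharmacists is 2+2+1+1 = 6, and 7 slots are needed, so at most 6 can be filled.
An assignment achieving 6: Fri-PM→Singh, Sat-AM→Petrov, Sat-PM→Novak+Pham, Sun-AM→Novak, Sun-PM→Pham.
Loads: Novak 2/2, Pham 2/2, Petrov 1/1, Singh 1/1.

6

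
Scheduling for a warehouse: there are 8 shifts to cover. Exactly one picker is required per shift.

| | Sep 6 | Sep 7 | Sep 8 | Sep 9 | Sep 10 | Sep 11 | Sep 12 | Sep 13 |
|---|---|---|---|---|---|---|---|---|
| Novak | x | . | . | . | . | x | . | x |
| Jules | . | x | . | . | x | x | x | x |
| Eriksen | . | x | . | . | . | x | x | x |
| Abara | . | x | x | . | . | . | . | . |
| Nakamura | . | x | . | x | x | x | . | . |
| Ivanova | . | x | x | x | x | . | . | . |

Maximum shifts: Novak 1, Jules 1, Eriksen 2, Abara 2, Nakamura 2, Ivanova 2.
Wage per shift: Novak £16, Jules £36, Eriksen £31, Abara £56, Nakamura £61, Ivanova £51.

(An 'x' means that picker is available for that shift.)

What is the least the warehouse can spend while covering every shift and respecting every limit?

£328

Sep 6 can only be covered by Novak, so that assignment is forced.
Picking the cheapest available picker for each shift independently would cost £248, but that ignores the shift limits.
An optimal schedule: Sep 6→Novak, Sep 7→Abara, Sep 8→Abara, Sep 9→Ivanova, Sep 10→Ivanova, Sep 11→Jules, Sep 12→Eriksen, Sep 13→Eriksen.
Total: 16 + 56 + 56 + 51 + 51 + 36 + 31 + 31 = £328.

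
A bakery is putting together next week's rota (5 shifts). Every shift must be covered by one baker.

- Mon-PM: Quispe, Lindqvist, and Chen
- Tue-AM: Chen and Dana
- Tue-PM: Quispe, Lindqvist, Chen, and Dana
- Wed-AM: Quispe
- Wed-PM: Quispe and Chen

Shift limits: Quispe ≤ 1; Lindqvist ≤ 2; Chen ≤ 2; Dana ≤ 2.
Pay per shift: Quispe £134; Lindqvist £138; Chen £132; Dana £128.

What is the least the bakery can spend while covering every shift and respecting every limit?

Wed-AM can only be covered by Quispe, so that assignment is forced.
Picking the cheapest available baker for each shift independently would cost £654, and that bound is achievable.
An optimal schedule: Mon-PM→Chen, Tue-AM→Dana, Tue-PM→Dana, Wed-AM→Quispe, Wed-PM→Chen.
Total: 132 + 128 + 128 + 134 + 132 = £654.

£654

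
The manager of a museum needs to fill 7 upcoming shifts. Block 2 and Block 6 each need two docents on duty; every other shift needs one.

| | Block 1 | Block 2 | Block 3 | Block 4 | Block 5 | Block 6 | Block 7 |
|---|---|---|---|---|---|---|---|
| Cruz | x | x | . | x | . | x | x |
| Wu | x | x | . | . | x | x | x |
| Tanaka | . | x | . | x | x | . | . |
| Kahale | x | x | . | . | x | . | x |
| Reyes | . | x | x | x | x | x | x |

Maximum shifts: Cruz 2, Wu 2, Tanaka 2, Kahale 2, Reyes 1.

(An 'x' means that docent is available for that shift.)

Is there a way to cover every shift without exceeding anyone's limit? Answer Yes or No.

Block 3 can only be covered by Reyes, so that assignment is forced.
One valid schedule: Block 1→Cruz, Block 2→Tanaka+Kahale, Block 3→Reyes, Block 4→Tanaka, Block 5→Wu, Block 6→Cruz+Wu, Block 7→Kahale.
Loads: Cruz 2/2, Wu 2/2, Tanaka 2/2, Kahale 2/2, Reyes 1/1 — all within limits.

Yes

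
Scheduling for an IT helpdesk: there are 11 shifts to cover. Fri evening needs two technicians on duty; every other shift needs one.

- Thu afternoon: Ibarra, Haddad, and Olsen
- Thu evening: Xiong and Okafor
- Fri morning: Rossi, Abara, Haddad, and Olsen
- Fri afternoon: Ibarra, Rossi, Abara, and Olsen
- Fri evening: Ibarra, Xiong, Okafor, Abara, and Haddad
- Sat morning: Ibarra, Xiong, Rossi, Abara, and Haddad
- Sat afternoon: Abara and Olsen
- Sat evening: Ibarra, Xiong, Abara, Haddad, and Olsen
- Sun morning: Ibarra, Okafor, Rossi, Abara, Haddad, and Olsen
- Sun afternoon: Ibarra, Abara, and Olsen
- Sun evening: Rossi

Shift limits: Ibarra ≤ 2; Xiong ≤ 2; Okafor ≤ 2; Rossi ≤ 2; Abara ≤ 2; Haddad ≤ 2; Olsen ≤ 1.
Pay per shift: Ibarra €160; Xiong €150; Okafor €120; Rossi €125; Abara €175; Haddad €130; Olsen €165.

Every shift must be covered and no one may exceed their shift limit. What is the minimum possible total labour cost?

Sun evening can only be covered by Rossi, so that assignment is forced.
Picking the cheapest available technician for each shift independently would cost €1575, but that ignores the shift limits.
An optimal schedule: Thu afternoon→Haddad, Thu evening→Okafor, Fri morning→Rossi, Fri afternoon→Ibarra, Fri evening→Xiong+Abara, Sat morning→Haddad, Sat afternoon→Olsen, Sat evening→Xiong, Sun morning→Okafor, Sun afternoon→Ibarra, Sun evening→Rossi.
Total: 130 + 120 + 125 + 160 + 150 + 175 + 130 + 165 + 150 + 120 + 160 + 125 = €1710.

€1710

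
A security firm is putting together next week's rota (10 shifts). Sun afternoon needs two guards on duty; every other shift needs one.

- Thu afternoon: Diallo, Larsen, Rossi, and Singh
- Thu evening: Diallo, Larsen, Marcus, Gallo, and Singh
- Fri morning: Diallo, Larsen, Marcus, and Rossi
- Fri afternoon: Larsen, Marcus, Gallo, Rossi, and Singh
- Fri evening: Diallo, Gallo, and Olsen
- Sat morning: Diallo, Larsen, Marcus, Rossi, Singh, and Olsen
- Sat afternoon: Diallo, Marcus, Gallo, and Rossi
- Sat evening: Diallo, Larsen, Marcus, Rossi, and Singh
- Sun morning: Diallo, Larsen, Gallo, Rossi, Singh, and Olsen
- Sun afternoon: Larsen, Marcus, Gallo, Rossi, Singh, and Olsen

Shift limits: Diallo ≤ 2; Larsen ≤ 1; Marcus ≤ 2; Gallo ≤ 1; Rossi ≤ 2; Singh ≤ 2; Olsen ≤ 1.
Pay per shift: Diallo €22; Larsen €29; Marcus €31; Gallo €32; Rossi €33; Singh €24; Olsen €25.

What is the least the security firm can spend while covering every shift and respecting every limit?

Picking the cheapest available guard for each shift independently would cost €249, but that ignores the shift limits.
An optimal schedule: Thu afternoon→Diallo, Thu evening→Marcus, Fri morning→Larsen, Fri afternoon→Gallo, Fri evening→Diallo, Sat morning→Rossi, Sat afternoon→Marcus, Sat evening→Rossi, Sun morning→Singh, Sun afternoon→Singh+Olsen.
Total: 22 + 31 + 29 + 32 + 22 + 33 + 31 + 33 + 24 + 24 + 25 = €306.

€306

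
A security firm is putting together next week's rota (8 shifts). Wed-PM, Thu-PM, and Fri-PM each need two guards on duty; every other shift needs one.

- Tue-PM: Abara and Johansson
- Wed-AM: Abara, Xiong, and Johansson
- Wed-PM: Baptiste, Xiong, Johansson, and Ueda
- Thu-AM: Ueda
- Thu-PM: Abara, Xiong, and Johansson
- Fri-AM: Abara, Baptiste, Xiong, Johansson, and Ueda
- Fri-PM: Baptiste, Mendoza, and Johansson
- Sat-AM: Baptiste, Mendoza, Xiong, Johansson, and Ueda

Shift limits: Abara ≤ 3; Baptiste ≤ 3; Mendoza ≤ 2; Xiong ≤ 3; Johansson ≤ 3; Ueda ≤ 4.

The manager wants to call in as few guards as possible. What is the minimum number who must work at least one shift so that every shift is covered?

11 slots to fill and no one can take more than 4, so at least ⌈11/4⌉ = 3 guards are needed.
Any 3 guards together have capacity at most 4+3+3 = 10 < 11 slots, so 3 can never suffice.
Abara, Baptiste, Johansson, and Ueda alone can cover everything: Tue-PM→Abara, Wed-AM→Abara, Wed-PM→Baptiste+Johansson, Thu-AM→Ueda, Thu-PM→Abara+Johansson, Fri-AM→Ueda, Fri-PM→Baptiste+Johansson, Sat-AM→Baptiste.

4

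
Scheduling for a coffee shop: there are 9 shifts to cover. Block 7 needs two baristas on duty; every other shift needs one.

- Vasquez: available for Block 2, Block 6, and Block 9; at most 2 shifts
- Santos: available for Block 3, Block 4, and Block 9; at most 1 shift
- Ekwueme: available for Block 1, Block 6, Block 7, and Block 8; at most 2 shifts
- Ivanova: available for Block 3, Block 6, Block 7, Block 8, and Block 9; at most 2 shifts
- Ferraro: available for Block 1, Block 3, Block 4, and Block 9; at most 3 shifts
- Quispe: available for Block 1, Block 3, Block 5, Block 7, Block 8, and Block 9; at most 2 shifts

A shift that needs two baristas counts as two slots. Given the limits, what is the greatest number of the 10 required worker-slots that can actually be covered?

10

Total capacity across all baristas is 2+1+2+2+3+2 = 12, and 10 slots are needed, so at most 10 can be filled.
An assignment achieving 10: Block 1→Ekwueme, Block 2→Vasquez, Block 3→Ferraro, Block 4→Santos, Block 5→Quispe, Block 6→Vasquez, Block 7→Ekwueme+Ivanova, Block 8→Ivanova, Block 9→Ferraro.
Loads: Vasquez 2/2, Santos 1/1, Ekwueme 2/2, Ivanova 2/2, Ferraro 2/3, Quispe 1/2.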